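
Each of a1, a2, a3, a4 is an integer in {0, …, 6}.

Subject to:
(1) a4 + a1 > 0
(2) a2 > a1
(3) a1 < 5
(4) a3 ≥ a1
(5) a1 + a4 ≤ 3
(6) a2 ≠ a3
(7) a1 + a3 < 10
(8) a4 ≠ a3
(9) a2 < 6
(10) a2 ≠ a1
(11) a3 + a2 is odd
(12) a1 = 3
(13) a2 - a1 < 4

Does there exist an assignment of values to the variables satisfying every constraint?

Satisfiable

Try a1 = 3, a2 = 5, a3 = 4, a4 = 0.
Check constraint 1: a4 + a1 = 3; constraint 5: a1 + a4 = 3; constraint 7: a1 + a3 = 7. The remaining constraints are straightforward to verify.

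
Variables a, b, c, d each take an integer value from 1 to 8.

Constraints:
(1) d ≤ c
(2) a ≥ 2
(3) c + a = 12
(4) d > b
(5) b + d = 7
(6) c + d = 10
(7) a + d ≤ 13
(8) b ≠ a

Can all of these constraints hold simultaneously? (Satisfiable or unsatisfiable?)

Satisfiable

The assignment a = 6, b = 3, c = 6, d = 4 works:
  constraint 3 holds since c + a = 12.
  constraint 5 holds since b + d = 7.
The rest check out directly.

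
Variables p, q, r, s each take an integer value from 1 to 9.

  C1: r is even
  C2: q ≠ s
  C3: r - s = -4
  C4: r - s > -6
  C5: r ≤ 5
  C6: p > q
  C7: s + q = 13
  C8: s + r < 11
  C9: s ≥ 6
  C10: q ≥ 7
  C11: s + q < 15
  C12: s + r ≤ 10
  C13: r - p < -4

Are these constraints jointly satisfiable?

Take p = 9, q = 7, r = 2, s = 6. Then constraint 3: r - s = -4; constraint 4: r - s = -4; constraint 7: s + q = 13, and every other listed constraint is also met.

Satisfiable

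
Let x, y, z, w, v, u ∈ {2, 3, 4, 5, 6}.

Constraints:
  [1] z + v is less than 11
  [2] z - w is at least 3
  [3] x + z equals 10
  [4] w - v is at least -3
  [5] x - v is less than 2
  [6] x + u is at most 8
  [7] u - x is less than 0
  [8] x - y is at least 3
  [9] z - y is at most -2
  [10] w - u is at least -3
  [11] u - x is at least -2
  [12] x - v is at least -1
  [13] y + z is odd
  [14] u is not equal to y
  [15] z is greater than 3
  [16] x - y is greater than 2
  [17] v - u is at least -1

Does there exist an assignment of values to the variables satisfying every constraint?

Constraints 2, 4, 8, 9, 11, and 17 give z − w ≥ 3, w − v ≥ -3, v − u ≥ -1, u − x ≥ -2, x − y ≥ 3, y − z ≥ 2.
Adding all 6 inequalities: the left sides telescope to 0, and the right sides sum to 3 + (-3) + (-1) + (-2) + 3 + 2 = 2. So 0 ≥ 2, which is false.

Unsatisfiable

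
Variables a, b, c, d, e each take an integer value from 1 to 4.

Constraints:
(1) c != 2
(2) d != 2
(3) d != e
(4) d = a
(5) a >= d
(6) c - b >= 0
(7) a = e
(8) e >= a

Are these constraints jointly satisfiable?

Unsatisfiable

From constraints 4 and 7, d = a = e, so d = e. But constraint 3 says d ≠ e. Contradiction.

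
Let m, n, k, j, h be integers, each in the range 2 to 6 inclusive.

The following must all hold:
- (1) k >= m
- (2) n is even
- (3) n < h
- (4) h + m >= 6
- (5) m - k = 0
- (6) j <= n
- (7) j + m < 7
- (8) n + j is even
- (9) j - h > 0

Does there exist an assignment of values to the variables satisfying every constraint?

Unsatisfiable

Constraints 3, 6, and 9 give n < h, h < j, j ≤ n. Chaining: n < h < j ≤ n, which forces n < n — impossible.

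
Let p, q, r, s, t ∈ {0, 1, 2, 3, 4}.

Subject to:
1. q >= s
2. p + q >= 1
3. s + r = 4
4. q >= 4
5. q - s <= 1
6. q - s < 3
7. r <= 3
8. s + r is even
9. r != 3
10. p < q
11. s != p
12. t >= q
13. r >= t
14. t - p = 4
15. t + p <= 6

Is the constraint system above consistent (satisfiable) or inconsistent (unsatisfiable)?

From constraints 4 and 12: t ≥ q and q ≥ 4, so t ≥ 4. From constraints 7 and 13: t ≤ r and r ≤ 3, so t ≤ 3. But 3 < 4, so no value of t works.

Unsatisfiable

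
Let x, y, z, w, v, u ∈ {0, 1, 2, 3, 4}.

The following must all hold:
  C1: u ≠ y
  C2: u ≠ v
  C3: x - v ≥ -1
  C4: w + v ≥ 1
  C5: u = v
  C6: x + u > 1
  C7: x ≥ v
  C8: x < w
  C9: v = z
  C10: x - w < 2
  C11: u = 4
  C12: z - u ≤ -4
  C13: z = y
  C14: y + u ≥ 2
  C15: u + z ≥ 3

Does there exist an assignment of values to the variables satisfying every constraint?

Unsatisfiable

From constraints 5, 9, and 13, u = v = z = y, so u = y. But constraint 1 says u ≠ y. Contradiction.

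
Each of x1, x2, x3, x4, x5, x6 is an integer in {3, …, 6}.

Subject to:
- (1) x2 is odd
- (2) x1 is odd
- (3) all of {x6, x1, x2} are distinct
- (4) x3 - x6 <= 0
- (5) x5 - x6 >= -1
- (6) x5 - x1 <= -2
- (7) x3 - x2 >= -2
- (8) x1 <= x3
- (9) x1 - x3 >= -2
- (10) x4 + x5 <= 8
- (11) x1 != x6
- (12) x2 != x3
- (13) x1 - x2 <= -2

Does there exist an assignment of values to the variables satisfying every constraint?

Constraints 4, 5, 6, 7, and 13 give x6 − x3 ≥ 0, x3 − x2 ≥ -2, x2 − x1 ≥ 2, x1 − x5 ≥ 2, x5 − x6 ≥ -1.
Adding all 5 inequalities: the left sides telescope to 0, and the right sides sum to 0 + (-2) + 2 + 2 + (-1) = 1. So 0 ≥ 1, which is false.

Unsatisfiable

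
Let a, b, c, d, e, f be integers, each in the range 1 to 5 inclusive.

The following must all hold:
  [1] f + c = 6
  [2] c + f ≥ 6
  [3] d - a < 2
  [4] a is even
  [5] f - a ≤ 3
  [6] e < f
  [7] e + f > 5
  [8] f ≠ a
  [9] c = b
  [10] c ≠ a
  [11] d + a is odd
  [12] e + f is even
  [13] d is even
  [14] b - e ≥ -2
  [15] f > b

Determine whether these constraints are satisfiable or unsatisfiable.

Constraint 13 makes d even and constraint 4 makes a even, so d + a must be even. Constraint 11 says d + a is odd — contradiction.

Unsatisfiable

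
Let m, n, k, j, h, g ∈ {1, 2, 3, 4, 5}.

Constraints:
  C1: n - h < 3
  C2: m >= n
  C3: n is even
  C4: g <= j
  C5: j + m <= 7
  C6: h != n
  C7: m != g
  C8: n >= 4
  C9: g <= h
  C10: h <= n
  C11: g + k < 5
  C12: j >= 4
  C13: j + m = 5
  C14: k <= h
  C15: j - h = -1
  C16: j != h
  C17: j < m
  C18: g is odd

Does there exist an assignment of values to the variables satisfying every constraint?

Unsatisfiable

From constraint 12: j ≥ 4. From constraints 2 and 8: m ≥ n ≥ 4. Hence j + m ≥ 8. But constraint 5 requires j + m ≤ 7, and 7 < 8. Contradiction.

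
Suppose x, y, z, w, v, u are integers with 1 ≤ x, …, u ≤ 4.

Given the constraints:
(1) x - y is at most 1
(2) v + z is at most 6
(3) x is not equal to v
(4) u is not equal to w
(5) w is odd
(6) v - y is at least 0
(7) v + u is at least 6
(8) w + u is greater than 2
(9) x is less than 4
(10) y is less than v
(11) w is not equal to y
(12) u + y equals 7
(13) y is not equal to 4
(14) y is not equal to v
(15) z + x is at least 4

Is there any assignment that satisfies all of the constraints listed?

Satisfiable

Setting (x, y, z, w, v, u) = (3, 3, 1, 1, 4, 4) satisfies everything: constraint 1: x - y = 0; constraint 2: v + z = 5, and the others follow.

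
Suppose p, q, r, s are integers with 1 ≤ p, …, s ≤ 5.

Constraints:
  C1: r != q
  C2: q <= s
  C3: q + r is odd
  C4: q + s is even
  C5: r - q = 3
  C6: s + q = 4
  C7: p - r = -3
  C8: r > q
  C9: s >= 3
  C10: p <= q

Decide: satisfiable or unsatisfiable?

Satisfiable

Take p = 1, q = 1, r = 4, s = 3. Then constraint 5: r - q = 3; constraint 6: s + q = 4; constraint 7: p - r = -3, and every other listed constraint is also met.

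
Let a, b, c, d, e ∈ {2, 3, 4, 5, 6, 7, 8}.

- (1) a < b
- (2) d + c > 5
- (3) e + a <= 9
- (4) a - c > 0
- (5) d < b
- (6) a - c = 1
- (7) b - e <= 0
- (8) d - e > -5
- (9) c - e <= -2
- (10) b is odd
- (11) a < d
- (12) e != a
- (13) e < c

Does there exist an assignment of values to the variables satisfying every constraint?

Unsatisfiable

Constraints 4, 5, 7, 11, and 13 give c < a, a < d, d < b, b ≤ e, e < c. Chaining: c < a < d < b ≤ e < c, which forces c < c — impossible.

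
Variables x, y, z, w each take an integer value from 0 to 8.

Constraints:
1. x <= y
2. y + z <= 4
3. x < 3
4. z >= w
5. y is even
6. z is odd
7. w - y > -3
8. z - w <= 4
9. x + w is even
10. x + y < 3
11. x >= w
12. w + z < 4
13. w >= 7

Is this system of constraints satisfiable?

Unsatisfiable

From constraints 11 and 13: x ≥ w and w ≥ 7, so x ≥ 7. From constraint 3: x ≤ 2. But 2 < 7, so no value of x works.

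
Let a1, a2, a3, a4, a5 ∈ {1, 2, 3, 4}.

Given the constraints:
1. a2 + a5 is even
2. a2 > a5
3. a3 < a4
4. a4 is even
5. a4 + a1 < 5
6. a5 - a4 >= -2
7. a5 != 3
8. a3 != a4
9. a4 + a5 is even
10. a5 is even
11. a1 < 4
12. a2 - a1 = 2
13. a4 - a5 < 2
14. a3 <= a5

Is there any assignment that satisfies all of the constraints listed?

Satisfiable

Try a1 = 2, a2 = 4, a3 = 1, a4 = 2, a5 = 2.
Check constraint 5: a4 + a1 = 4; constraint 6: a5 - a4 = 0. The remaining constraints are straightforward to verify.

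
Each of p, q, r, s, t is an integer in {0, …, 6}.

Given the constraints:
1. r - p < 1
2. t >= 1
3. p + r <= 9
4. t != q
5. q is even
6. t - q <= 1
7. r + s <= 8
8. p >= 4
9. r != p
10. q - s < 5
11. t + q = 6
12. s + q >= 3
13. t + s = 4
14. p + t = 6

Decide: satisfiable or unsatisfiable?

Satisfiable

The assignment p = 4, q = 4, r = 3, s = 2, t = 2 works:
  constraint 1 holds since r - p = -1.
  constraint 3 holds since p + r = 7.
  constraint 6 holds since t - q = -2.
The rest check out directly.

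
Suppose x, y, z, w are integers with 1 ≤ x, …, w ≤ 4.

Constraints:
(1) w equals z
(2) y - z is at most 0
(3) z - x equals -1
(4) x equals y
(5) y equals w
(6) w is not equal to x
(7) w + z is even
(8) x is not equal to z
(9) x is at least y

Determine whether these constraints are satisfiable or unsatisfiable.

From constraints 1, 4, and 5, x = y = w = z, so x = z. But constraint 8 says x ≠ z. Contradiction.

Unsatisfiable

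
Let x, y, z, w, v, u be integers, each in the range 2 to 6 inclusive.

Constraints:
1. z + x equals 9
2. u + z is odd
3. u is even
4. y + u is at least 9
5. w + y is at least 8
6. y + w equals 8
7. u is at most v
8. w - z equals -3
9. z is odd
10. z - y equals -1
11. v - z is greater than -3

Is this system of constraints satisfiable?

Satisfiable

One satisfying assignment is x = 4, y = 6, z = 5, w = 2, v = 5, u = 4.
For the less obvious constraints — constraint 1: z + x = 9; constraint 4: y + u = 10 — and the others hold by inspection.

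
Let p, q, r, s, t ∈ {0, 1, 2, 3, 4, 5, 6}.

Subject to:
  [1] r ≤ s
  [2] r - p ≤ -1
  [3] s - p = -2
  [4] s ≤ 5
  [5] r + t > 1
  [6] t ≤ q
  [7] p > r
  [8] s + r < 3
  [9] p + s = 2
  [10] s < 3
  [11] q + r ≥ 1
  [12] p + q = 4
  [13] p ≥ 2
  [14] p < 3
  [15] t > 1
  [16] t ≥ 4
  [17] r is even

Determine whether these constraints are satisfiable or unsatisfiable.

From constraint 13: p ≥ 2. From constraints 6 and 16: q ≥ t ≥ 4. Hence p + q ≥ 6. But constraint 12 requires p + q = 4, and 4 < 6. Contradiction.

Unsatisfiable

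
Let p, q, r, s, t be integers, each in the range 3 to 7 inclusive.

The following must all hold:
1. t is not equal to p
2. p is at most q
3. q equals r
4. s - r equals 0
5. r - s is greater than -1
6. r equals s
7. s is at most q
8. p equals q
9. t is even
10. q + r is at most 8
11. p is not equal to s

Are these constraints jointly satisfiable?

From constraints 3, 6, and 8, p = q = r = s, so p = s. But constraint 11 says p ≠ s. Contradiction.

Unsatisfiable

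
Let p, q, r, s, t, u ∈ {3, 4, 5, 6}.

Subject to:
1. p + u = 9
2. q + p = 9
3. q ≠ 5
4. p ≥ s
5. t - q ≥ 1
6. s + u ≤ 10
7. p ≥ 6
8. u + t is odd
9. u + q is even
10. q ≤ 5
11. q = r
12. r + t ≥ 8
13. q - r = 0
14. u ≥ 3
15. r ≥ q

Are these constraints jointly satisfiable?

Take p = 6, q = 3, r = 3, s = 5, t = 6, u = 3. Then constraint 1: p + u = 9; constraint 2: q + p = 9, and every other listed constraint is also met.

Satisfiable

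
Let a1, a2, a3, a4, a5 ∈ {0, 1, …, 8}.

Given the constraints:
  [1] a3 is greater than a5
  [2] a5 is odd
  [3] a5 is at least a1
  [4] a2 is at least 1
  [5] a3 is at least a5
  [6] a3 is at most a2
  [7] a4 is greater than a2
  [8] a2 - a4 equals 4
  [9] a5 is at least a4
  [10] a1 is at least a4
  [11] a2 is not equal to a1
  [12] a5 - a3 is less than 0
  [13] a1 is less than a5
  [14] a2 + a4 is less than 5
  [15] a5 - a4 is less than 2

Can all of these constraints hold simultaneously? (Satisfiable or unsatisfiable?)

Unsatisfiable

Constraints 1, 6, 7, 10, and 13 give a1 < a5, a5 < a3, a3 ≤ a2, a2 < a4, a4 ≤ a1. Chaining: a1 < a5 < a3 ≤ a2 < a4 ≤ a1, which forces a1 < a1 — impossible.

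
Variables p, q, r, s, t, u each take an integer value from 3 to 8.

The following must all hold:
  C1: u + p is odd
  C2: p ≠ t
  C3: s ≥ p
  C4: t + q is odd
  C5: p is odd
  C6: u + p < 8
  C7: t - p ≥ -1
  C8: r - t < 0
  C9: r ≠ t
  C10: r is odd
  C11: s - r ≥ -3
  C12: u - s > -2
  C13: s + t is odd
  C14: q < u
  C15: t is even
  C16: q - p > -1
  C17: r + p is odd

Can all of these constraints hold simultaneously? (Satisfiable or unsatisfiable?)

Constraint 10 makes r odd and constraint 5 makes p odd, so r + p must be even. Constraint 17 says r + p is odd — contradiction.

Unsatisfiable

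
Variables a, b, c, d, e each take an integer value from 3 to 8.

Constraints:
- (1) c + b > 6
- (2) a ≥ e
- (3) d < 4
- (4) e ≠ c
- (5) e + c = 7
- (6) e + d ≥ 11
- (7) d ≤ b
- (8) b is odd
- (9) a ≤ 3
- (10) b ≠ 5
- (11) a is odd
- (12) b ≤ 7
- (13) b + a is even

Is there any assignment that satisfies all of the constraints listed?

From constraints 2 and 9: e ≤ a ≤ 3. From constraints 7 and 12: d ≤ b ≤ 7. Hence e + d ≤ 10. But constraint 6 requires e + d ≥ 11, and 11 > 10. Contradiction.

Unsatisfiable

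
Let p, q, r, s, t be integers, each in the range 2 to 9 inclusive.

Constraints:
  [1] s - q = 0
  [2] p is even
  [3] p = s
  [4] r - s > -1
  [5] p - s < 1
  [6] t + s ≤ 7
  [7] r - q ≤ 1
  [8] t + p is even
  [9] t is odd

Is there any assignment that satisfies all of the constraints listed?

Unsatisfiable

Constraint 9 makes t odd and constraint 2 makes p even, so t + p must be odd. Constraint 8 says t + p is even — contradiction.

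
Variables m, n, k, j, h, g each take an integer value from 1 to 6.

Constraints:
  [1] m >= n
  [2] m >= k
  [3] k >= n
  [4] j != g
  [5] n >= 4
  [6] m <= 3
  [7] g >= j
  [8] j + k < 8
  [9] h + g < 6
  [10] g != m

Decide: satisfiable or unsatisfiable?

Unsatisfiable

From constraints 3 and 5: k ≥ n and n ≥ 4, so k ≥ 4. From constraints 2 and 6: k ≤ m and m ≤ 3, so k ≤ 3. But 3 < 4, so no value of k works.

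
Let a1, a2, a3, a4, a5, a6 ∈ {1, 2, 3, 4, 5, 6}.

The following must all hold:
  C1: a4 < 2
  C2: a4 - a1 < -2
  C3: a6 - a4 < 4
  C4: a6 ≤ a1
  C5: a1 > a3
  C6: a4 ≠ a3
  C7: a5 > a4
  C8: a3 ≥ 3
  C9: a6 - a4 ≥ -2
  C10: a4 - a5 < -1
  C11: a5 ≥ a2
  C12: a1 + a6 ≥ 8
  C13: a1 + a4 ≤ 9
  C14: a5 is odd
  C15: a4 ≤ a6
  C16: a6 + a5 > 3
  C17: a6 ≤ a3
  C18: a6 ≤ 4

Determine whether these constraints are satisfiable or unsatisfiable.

Satisfiable

Take a1 = 6, a2 = 3, a3 = 4, a4 = 1, a5 = 3, a6 = 2. Then constraint 2: a4 - a1 = -5; constraint 3: a6 - a4 = 1; constraint 9: a6 - a4 = 1, and every other listed constraint is also met.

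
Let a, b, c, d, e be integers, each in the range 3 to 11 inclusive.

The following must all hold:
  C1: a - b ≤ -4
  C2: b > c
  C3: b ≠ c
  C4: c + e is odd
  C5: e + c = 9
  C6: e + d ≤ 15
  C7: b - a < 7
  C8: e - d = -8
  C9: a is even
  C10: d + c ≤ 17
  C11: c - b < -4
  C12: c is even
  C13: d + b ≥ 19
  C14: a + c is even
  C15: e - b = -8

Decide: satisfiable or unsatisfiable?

Take a = 6, b = 11, c = 6, d = 11, e = 3. Then constraint 1: a - b = -5; constraint 5: e + c = 9, and every other listed constraint is also met.

Satisfiable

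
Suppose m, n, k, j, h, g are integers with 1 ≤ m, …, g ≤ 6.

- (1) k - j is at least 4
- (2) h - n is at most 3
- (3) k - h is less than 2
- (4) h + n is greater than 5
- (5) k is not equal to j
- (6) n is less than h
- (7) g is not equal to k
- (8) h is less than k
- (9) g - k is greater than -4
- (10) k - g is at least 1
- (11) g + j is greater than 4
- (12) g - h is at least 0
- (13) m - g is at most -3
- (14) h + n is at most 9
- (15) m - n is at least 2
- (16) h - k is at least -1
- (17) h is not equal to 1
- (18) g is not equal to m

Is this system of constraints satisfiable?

Unsatisfiable

Constraints 2, 10, 13, 15, and 16 give n − h ≥ -3, h − k ≥ -1, k − g ≥ 1, g − m ≥ 3, m − n ≥ 2.
Adding all 5 inequalities: the left sides telescope to 0, and the right sides sum to (-3) + (-1) + 1 + 3 + 2 = 2. So 0 ≥ 2, which is false.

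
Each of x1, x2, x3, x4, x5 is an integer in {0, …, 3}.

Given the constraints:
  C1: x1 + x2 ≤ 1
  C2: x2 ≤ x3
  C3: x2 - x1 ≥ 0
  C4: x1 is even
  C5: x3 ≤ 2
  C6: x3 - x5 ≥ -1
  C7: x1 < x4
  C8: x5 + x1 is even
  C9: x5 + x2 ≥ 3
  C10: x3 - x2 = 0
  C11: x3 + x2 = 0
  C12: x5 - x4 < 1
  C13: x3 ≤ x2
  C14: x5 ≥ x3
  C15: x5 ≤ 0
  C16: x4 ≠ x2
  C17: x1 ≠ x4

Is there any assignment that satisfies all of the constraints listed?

Unsatisfiable

From constraint 15: x5 ≤ 0. From constraints 2 and 5: x2 ≤ x3 ≤ 2. Hence x5 + x2 ≤ 2. But constraint 9 requires x5 + x2 ≥ 3, and 3 > 2. Contradiction.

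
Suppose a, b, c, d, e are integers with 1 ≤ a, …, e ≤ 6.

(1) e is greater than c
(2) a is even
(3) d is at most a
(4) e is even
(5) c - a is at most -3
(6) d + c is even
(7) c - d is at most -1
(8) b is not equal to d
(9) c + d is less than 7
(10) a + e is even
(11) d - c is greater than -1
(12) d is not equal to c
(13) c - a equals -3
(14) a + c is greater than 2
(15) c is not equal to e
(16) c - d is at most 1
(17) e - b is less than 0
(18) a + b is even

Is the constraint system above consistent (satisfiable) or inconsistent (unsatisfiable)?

Satisfiable

One satisfying assignment is a = 4, b = 6, c = 1, d = 3, e = 4.
For the less obvious constraints — constraint 5: c - a = -3; constraint 7: c - d = -2; constraint 9: c + d = 4 — and the others hold by inspection.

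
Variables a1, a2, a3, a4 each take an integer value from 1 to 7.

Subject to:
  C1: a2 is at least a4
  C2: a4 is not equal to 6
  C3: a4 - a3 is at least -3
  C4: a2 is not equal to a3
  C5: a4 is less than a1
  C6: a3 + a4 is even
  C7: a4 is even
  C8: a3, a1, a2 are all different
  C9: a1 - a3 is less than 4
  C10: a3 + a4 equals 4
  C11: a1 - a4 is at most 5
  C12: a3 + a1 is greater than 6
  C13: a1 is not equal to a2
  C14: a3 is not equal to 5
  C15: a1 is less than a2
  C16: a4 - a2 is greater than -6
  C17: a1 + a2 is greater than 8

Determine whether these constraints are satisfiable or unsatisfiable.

Take a1 = 5, a2 = 6, a3 = 2, a4 = 2. Then constraint 3: a4 - a3 = 0; constraint 9: a1 - a3 = 3, and every other listed constraint is also met.

Satisfiable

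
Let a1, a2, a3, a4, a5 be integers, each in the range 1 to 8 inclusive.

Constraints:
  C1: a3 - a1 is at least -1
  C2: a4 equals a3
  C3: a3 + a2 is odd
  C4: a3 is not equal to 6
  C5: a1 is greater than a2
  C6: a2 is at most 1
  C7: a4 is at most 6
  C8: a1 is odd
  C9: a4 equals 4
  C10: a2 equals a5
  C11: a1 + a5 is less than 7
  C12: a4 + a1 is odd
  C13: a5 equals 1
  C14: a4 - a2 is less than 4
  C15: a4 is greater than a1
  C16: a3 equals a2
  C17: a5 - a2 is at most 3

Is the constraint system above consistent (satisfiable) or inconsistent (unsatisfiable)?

Constraint 9 fixes a4 = 4 and constraint 13 fixes a5 = 1. Constraints 2, 10, and 16 give a4 = a3 = a2 = a5, so a4 = a5. But 4 ≠ 1 — contradiction.

Unsatisfiable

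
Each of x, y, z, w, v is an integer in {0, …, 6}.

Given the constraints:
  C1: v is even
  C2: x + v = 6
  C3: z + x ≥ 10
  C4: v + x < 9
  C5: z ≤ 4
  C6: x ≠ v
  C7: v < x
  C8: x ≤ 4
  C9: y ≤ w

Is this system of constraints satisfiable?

From constraint 5: z ≤ 4. From constraint 8: x ≤ 4. Hence z + x ≤ 8. But constraint 3 requires z + x ≥ 10, and 10 > 8. Contradiction.

Unsatisfiable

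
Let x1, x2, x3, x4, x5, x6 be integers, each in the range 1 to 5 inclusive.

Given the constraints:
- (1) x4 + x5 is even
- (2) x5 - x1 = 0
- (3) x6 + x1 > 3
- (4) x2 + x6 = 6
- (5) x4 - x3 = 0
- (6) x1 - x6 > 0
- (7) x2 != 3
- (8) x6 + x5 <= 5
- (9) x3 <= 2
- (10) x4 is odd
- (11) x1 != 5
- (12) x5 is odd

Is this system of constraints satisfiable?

Satisfiable

Take x1 = 3, x2 = 5, x3 = 1, x4 = 1, x5 = 3, x6 = 1. Then constraint 2: x5 - x1 = 0; constraint 3: x6 + x1 = 4, and every other listed constraint is also met.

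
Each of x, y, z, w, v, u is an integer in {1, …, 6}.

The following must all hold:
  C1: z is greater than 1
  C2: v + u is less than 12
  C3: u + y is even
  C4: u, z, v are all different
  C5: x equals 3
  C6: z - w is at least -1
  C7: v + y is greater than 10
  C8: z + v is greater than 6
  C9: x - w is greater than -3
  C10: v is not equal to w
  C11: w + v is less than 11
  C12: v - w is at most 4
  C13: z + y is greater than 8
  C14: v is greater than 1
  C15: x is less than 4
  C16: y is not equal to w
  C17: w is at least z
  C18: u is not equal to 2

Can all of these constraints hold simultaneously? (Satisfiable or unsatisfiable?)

Satisfiable

One satisfying assignment is x = 3, y = 6, z = 3, w = 4, v = 5, u = 6.
For the less obvious constraints — constraint 2: v + u = 11; constraint 6: z - w = -1 — and the others hold by inspection.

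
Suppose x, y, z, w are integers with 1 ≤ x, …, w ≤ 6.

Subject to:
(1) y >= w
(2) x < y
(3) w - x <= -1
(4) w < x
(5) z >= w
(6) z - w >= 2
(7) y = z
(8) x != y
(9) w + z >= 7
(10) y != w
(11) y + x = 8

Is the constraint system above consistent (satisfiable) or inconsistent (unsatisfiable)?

Take x = 2, y = 6, z = 6, w = 1. Then constraint 3: w - x = -1; constraint 6: z - w = 5, and every other listed constraint is also met.

Satisfiable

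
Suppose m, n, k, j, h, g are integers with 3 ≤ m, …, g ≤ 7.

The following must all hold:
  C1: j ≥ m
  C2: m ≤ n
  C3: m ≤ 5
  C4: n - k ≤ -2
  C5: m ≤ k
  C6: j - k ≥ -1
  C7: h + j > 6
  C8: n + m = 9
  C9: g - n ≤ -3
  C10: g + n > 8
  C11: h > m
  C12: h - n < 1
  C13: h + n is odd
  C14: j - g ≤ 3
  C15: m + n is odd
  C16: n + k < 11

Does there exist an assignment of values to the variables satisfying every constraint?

Constraints 4, 6, 9, and 14 give g − j ≥ -3, j − k ≥ -1, k − n ≥ 2, n − g ≥ 3.
Adding all 4 inequalities: the left sides telescope to 0, and the right sides sum to (-3) + (-1) + 2 + 3 = 1. So 0 ≥ 1, which is false.

Unsatisfiable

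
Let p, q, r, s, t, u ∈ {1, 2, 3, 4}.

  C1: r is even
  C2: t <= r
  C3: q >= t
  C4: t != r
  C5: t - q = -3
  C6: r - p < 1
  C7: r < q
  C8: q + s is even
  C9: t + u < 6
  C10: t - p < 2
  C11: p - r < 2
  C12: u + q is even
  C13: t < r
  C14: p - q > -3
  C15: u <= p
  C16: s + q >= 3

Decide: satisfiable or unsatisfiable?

One satisfying assignment is p = 2, q = 4, r = 2, s = 2, t = 1, u = 2.
For the less obvious constraints — constraint 5: t - q = -3; constraint 6: r - p = 0; constraint 9: t + u = 3 — and the others hold by inspection.

Satisfiable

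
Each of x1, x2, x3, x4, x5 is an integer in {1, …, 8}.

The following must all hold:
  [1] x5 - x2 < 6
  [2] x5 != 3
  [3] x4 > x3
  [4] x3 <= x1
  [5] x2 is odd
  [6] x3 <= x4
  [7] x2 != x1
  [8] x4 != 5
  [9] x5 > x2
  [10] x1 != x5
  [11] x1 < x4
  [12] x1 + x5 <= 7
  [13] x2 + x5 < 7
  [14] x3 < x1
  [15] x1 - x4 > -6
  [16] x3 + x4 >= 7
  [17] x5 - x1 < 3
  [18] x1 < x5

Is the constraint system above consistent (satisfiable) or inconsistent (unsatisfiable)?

Satisfiable

Try x1 = 3, x2 = 1, x3 = 1, x4 = 7, x5 = 4.
Check constraint 1: x5 - x2 = 3; constraint 12: x1 + x5 = 7; constraint 13: x2 + x5 = 5. The remaining constraints are straightforward to verify.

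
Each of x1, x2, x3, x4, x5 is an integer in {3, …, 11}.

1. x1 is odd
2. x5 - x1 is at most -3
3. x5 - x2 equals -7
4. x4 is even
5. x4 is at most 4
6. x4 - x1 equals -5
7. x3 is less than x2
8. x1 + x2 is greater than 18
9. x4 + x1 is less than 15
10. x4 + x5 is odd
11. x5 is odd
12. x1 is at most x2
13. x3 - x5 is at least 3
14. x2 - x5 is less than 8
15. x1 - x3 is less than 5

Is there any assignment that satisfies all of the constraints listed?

Satisfiable

Try x1 = 9, x2 = 10, x3 = 6, x4 = 4, x5 = 3.
Check constraint 2: x5 - x1 = -6; constraint 3: x5 - x2 = -7. The remaining constraints are straightforward to verify.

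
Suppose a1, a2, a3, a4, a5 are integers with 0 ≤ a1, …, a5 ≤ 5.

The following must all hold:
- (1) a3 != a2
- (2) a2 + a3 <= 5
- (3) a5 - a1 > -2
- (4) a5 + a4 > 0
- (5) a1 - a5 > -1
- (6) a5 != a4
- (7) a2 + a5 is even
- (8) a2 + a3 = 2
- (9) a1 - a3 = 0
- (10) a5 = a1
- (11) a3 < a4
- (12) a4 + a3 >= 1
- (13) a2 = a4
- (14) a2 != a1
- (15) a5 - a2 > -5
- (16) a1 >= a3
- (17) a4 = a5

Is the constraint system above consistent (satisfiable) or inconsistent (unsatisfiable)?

From constraints 10, 13, and 17, a2 = a4 = a5 = a1, so a2 = a1. But constraint 14 says a2 ≠ a1. Contradiction.

Unsatisfiable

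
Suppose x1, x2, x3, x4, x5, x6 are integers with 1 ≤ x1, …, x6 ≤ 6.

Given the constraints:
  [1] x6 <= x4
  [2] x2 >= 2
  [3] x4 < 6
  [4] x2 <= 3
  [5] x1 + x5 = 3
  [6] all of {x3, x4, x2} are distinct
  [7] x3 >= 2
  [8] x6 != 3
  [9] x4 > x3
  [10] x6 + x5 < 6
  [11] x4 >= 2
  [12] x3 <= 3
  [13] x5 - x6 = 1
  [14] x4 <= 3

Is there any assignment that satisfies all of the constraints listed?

Unsatisfiable

Constraints 2, 4, 7, 11, 12, and 14 confine each of x3, x4, x2 to the 2 values {2, 3}.
Constraint 6 requires all 3 of them to be distinct, but only 2 values are available — impossible by the pigeonhole principle.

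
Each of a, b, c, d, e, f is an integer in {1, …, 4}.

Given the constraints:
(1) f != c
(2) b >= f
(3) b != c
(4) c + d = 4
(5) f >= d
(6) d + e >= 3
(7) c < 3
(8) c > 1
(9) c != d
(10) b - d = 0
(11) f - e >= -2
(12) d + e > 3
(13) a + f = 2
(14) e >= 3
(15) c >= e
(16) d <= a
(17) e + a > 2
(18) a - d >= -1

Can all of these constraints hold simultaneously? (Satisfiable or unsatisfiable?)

Unsatisfiable

From constraints 14 and 15: c ≥ e and e ≥ 3, so c ≥ 3. From constraint 7: c ≤ 2. But 2 < 3, so no value of c works.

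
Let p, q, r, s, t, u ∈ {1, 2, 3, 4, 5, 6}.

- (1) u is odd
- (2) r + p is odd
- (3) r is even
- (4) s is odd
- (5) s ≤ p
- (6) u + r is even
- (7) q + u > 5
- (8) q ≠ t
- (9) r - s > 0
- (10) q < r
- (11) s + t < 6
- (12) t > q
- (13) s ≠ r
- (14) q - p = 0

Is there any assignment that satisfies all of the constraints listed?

Unsatisfiable

Constraint 1 makes u odd and constraint 3 makes r even, so u + r must be odd. Constraint 6 says u + r is even — contradiction.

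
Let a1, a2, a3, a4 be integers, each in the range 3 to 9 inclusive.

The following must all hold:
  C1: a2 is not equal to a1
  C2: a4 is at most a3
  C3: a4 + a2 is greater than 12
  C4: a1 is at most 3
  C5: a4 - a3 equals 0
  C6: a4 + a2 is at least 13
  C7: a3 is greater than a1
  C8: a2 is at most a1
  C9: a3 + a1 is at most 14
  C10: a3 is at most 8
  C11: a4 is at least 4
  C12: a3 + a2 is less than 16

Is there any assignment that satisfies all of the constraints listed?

From constraints 2 and 10: a4 ≤ a3 ≤ 8. From constraints 4 and 8: a2 ≤ a1 ≤ 3. Hence a4 + a2 ≤ 11. But constraint 6 requires a4 + a2 ≥ 13, and 13 > 11. Contradiction.

Unsatisfiable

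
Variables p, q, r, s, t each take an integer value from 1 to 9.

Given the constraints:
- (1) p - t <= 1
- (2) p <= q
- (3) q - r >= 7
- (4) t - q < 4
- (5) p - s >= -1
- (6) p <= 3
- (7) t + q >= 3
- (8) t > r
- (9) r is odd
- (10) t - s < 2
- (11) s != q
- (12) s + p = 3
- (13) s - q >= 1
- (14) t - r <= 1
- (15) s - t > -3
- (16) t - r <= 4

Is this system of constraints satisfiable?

Constraints 1, 3, 5, 13, and 16 give r − t ≥ -4, t − p ≥ -1, p − s ≥ -1, s − q ≥ 1, q − r ≥ 7.
Adding all 5 inequalities: the left sides telescope to 0, and the right sides sum to (-4) + (-1) + (-1) + 1 + 7 = 2. So 0 ≥ 2, which is false.

Unsatisfiable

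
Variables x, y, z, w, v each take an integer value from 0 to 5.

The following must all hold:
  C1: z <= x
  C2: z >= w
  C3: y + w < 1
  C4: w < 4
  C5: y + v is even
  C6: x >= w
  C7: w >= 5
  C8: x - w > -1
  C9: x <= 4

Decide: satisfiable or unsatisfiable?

Unsatisfiable

From constraints 6 and 7: x ≥ w and w ≥ 5, so x ≥ 5. From constraint 9: x ≤ 4. But 4 < 5, so no value of x works.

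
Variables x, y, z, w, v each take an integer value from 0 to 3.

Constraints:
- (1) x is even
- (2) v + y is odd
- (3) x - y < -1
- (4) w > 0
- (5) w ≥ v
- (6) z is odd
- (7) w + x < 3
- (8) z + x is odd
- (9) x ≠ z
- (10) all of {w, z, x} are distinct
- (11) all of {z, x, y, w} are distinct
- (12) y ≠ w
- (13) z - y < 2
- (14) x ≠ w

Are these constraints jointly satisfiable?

Take x = 0, y = 2, z = 3, w = 1, v = 1. Then constraint 3: x - y = -2; constraint 7: w + x = 1; constraint 13: z - y = 1, and every other listed constraint is also met.

Satisfiable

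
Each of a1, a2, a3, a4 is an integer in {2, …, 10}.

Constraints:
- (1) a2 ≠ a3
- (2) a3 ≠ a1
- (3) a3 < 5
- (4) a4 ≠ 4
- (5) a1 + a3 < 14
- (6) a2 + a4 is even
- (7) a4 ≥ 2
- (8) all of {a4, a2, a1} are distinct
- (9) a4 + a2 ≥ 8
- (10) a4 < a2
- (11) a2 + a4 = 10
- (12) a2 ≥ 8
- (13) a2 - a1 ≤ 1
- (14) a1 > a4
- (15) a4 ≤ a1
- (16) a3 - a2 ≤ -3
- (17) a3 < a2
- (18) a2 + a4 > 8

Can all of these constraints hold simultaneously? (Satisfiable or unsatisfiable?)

Satisfiable

One satisfying assignment is a1 = 9, a2 = 8, a3 = 2, a4 = 2.
For the less obvious constraints — constraint 5: a1 + a3 = 11; constraint 9: a4 + a2 = 10 — and the others hold by inspection.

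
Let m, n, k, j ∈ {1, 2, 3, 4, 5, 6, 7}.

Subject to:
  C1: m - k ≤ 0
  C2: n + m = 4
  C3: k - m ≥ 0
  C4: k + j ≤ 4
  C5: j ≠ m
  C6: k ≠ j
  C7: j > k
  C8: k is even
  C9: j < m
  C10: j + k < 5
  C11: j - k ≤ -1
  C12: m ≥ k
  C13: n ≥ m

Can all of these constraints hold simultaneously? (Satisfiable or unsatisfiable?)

Constraints 3, 7, and 9 give j < m, m ≤ k, k < j. Chaining: j < m ≤ k < j, which forces j < j — impossible.

Unsatisfiable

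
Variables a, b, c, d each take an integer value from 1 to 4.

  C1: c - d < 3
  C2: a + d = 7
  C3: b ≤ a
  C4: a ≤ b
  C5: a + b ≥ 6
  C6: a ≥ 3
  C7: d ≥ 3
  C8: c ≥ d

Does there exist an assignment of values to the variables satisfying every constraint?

Satisfiable

Take a = 4, b = 4, c = 4, d = 3. Then constraint 1: c - d = 1; constraint 2: a + d = 7; constraint 5: a + b = 8, and every other listed constraint is also met.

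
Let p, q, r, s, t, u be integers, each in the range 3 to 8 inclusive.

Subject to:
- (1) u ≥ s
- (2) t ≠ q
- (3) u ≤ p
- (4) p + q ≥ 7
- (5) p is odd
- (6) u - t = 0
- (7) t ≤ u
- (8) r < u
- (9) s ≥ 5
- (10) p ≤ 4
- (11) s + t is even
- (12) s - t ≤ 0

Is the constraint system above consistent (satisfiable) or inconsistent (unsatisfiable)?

Unsatisfiable

From constraints 1 and 9: u ≥ s and s ≥ 5, so u ≥ 5. From constraints 3 and 10: u ≤ p and p ≤ 4, so u ≤ 4. But 4 < 5, so no value of u works.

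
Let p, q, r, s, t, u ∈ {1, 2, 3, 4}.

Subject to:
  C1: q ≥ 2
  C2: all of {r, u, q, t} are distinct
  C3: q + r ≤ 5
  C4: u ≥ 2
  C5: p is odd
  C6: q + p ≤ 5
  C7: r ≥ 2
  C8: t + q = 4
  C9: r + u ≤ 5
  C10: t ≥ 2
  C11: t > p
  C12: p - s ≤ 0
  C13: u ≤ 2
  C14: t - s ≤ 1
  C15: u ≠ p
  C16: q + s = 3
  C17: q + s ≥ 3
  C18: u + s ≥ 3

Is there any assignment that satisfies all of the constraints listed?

Constraints 1, 4, 7, and 10 confine each of r, u, q, t to the 3 values {2, …, 4} (the domain already gives each ≤ 4).
Constraint 2 requires all 4 of them to be distinct, but only 3 values are available — impossible by the pigeonhole principle.

Unsatisfiable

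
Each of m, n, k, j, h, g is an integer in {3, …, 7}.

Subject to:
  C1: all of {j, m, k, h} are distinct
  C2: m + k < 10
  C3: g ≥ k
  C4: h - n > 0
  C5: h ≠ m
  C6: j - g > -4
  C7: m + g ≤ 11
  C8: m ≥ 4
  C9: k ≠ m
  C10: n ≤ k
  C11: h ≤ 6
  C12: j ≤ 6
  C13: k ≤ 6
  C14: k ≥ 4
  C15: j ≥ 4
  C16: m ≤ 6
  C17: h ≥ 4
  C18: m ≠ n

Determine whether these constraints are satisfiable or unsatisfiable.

Constraints 8, 11, 12, 13, 14, 15, 16, and 17 confine each of j, m, k, h to the 3 values {4, …, 6}.
Constraint 1 requires all 4 of them to be distinct, but only 3 values are available — impossible by the pigeonhole principle.

Unsatisfiable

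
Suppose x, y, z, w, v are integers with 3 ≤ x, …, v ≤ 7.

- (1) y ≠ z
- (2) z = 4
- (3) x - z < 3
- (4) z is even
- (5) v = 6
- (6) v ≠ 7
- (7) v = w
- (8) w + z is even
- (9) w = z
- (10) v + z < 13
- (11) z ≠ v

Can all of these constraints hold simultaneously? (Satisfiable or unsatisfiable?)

Unsatisfiable

Constraint 5 fixes v = 6 and constraint 2 fixes z = 4. Constraints 7 and 9 give v = w = z, so v = z. But 6 ≠ 4 — contradiction.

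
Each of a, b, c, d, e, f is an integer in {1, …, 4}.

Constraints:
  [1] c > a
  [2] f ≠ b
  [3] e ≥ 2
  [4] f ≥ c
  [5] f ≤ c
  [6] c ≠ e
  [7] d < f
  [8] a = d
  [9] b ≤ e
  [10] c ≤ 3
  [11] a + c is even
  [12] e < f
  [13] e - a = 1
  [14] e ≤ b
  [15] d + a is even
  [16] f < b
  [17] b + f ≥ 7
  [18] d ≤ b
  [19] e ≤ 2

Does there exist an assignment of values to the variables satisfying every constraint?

From constraints 9 and 19: b ≤ e ≤ 2. From constraints 5 and 10: f ≤ c ≤ 3. Hence b + f ≤ 5. But constraint 17 requires b + f ≥ 7, and 7 > 5. Contradiction.

Unsatisfiable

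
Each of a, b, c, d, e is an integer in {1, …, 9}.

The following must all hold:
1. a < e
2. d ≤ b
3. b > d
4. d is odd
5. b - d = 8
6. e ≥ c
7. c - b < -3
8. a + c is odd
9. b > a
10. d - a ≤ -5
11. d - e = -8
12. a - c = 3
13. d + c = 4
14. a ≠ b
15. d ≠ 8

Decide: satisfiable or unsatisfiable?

Take a = 6, b = 9, c = 3, d = 1, e = 9. Then constraint 5: b - d = 8; constraint 7: c - b = -6, and every other listed constraint is also met.

Satisfiable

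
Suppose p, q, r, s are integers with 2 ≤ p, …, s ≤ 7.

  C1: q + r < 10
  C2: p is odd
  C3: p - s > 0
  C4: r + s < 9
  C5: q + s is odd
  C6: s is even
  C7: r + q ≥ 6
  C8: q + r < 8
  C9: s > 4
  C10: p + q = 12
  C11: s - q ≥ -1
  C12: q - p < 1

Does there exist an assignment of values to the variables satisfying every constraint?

Satisfiable

Setting (p, q, r, s) = (7, 5, 2, 6) satisfies everything: constraint 1: q + r = 7; constraint 3: p - s = 1; constraint 4: r + s = 8, and the others follow.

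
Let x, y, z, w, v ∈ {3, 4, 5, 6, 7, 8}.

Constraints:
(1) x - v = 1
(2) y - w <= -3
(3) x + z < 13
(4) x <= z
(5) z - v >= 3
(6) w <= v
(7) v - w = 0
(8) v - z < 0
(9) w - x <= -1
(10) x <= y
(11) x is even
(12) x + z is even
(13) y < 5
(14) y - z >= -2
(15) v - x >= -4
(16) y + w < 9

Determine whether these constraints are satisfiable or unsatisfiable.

Unsatisfiable

Constraints 2, 5, 9, 14, and 15 give v − x ≥ -4, x − w ≥ 1, w − y ≥ 3, y − z ≥ -2, z − v ≥ 3.
Adding all 5 inequalities: the left sides telescope to 0, and the right sides sum to (-4) + 1 + 3 + (-2) + 3 = 1. So 0 ≥ 1, which is false.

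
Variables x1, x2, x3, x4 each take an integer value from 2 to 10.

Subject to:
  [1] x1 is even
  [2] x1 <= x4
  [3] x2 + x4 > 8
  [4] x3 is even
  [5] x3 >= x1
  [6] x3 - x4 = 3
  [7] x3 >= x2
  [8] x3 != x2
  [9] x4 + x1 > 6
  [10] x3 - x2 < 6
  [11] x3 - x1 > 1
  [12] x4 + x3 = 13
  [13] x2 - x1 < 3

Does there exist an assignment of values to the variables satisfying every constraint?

Try x1 = 4, x2 = 5, x3 = 8, x4 = 5.
Check constraint 3: x2 + x4 = 10; constraint 6: x3 - x4 = 3. The remaining constraints are straightforward to verify.

Satisfiable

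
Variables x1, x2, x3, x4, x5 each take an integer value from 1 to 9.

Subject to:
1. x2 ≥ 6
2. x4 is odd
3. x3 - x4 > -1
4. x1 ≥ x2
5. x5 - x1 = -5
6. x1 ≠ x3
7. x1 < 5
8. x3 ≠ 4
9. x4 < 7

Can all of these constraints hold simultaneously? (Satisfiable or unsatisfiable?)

Unsatisfiable

From constraints 1 and 4: x1 ≥ x2 and x2 ≥ 6, so x1 ≥ 6. From constraint 7: x1 ≤ 4. But 4 < 6, so no value of x1 works.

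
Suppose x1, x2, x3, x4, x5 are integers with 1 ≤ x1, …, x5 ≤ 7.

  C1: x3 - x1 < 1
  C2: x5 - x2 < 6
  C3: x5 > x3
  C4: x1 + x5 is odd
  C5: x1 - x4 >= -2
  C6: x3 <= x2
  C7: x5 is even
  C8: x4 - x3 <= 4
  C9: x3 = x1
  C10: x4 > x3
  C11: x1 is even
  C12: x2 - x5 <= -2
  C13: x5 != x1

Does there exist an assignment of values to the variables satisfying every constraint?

Unsatisfiable

Constraint 11 makes x1 even and constraint 7 makes x5 even, so x1 + x5 must be even. Constraint 4 says x1 + x5 is odd — contradiction.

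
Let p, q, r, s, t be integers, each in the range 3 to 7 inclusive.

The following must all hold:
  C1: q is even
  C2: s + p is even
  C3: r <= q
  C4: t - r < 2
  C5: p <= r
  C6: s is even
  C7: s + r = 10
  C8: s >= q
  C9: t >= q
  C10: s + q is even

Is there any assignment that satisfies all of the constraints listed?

Satisfiable

The assignment p = 4, q = 4, r = 4, s = 6, t = 5 works:
  constraint 1 holds since q = 4 is even.
  constraint 4 holds since t - r = 1.
  constraint 7 holds since s + r = 10.
The rest check out directly.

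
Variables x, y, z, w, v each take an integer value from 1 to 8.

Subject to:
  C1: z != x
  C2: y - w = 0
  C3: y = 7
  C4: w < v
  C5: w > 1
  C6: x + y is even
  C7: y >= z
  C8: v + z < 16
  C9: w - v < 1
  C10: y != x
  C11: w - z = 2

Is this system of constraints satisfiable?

The assignment x = 1, y = 7, z = 5, w = 7, v = 8 works:
  constraint 2 holds since y - w = 0.
  constraint 8 holds since v + z = 13.
The rest check out directly.

Satisfiable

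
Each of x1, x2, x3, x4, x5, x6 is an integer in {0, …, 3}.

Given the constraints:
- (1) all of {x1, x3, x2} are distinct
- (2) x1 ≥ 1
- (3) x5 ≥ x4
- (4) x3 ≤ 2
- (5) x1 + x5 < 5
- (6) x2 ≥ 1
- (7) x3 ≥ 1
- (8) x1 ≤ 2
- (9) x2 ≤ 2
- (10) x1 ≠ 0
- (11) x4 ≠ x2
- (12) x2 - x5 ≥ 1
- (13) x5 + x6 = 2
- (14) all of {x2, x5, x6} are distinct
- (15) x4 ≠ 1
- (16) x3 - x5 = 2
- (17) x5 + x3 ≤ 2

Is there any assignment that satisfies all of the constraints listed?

Unsatisfiable

Constraints 2, 4, 6, 7, 8, and 9 confine each of x1, x3, x2 to the 2 values {1, 2}.
Constraint 1 requires all 3 of them to be distinct, but only 2 values are available — impossible by the pigeonhole principle.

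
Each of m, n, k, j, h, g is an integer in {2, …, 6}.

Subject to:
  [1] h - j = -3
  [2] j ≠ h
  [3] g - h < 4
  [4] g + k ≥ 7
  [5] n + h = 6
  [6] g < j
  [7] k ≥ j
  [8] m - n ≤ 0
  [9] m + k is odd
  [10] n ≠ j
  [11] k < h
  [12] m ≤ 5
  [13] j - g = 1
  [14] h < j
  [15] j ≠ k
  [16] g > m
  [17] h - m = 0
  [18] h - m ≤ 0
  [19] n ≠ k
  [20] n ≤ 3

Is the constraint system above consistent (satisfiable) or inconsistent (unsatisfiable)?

Constraints 6, 7, 11, 16, and 18 give j ≤ k, k < h, h ≤ m, m < g, g < j. Chaining: j ≤ k < h ≤ m < g < j, which forces j < j — impossible.

Unsatisfiable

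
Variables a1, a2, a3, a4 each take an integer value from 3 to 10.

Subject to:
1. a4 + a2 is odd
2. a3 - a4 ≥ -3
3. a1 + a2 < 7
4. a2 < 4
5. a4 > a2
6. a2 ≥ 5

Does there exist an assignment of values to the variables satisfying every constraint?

From constraint 6: a2 ≥ 5. From constraint 4: a2 ≤ 3. But 3 < 5, so no value of a2 works.

Unsatisfiable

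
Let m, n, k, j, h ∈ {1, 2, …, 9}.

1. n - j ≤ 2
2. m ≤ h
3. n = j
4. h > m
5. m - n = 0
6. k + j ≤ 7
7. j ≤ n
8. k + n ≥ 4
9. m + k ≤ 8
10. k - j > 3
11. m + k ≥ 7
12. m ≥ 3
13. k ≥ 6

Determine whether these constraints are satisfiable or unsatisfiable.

Unsatisfiable

From constraint 12: m ≥ 3. From constraint 13: k ≥ 6. Hence m + k ≥ 9. But constraint 9 requires m + k ≤ 8, and 8 < 9. Contradiction.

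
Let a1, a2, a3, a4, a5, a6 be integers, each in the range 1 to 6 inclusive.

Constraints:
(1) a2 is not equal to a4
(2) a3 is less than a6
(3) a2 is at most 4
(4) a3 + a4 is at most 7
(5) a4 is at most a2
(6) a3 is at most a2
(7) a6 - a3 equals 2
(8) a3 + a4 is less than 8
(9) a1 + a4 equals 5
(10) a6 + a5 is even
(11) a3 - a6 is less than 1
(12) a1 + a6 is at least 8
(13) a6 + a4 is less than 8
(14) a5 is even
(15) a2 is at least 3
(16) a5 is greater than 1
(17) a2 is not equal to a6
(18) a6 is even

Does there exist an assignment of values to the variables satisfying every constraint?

The assignment a1 = 4, a2 = 4, a3 = 4, a4 = 1, a5 = 2, a6 = 6 works:
  constraint 4 holds since a3 + a4 = 5.
  constraint 7 holds since a6 - a3 = 2.
The rest check out directly.

Satisfiable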